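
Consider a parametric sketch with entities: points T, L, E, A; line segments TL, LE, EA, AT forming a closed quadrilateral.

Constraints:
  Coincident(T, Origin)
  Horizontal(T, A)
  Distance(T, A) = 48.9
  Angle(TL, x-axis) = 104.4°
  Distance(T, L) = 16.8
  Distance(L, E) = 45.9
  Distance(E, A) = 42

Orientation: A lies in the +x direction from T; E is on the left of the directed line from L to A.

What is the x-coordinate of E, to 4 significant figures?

35.28

Checks: |LE| = 45.90 ✓; |EA| = 42.00 ✓.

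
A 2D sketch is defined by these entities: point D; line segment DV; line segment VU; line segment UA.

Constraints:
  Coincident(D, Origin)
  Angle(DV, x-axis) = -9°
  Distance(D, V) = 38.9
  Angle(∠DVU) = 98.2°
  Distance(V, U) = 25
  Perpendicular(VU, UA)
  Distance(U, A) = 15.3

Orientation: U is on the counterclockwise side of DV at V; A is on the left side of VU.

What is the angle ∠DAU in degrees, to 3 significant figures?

127°

∠DVU = 98.2°, so VU runs at -9.0° + (180° − 98.2°) = 72.8° from the x-axis; with |VU| = 25.0, U = V + 25.0·(cos 72.8°, sin 72.8°) = (45.8, 17.8). VU ⟂ UA; with |UA| = 15.3 on the left of VU, A = U + 15.3·(-0.955, 0.296) = (31.2, 22.3). Then cos ∠DAU = AD·AU / (|AD||AU|), giving 127°.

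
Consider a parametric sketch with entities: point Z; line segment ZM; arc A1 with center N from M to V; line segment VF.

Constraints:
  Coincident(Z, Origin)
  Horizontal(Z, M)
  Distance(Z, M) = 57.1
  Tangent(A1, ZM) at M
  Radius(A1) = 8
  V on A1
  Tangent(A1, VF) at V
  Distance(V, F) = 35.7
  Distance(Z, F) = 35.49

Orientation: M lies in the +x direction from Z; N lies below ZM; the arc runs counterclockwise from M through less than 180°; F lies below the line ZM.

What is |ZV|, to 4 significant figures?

51.90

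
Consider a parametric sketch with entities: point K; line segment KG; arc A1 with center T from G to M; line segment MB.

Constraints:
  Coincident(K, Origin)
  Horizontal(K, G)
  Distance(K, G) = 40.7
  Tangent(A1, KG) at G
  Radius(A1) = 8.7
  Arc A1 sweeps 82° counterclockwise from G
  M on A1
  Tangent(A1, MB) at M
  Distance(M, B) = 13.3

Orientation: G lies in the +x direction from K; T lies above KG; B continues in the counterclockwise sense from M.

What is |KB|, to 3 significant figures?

55.2

K is at the origin; KG is horizontal with |KG| = 40.7 and G on the +x side, so G = (40.7, 0.00). The tangent condition forces TG to be normal to KG, so T = G + (0, 8.7) = (40.7, 8.70). On A1, G sits at bearing -90° from T; an 82° counterclockwise sweep puts M at bearing -8°, so M = T + 8.7·(cos -8°, sin -8°) = (49.3, 7.49). The tangent condition forces TM to be normal to MB, so MB runs along (−sin -8°, cos -8°); with |MB| = 13.3, B = (51.2, 20.7). Then |KB| = |B − K| = 55.2.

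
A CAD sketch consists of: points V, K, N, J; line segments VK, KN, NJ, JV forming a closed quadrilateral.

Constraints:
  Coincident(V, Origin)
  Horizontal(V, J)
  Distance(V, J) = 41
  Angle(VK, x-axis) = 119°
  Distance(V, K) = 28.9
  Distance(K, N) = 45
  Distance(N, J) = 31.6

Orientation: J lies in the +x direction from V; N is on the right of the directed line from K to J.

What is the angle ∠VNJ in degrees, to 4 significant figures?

113.2°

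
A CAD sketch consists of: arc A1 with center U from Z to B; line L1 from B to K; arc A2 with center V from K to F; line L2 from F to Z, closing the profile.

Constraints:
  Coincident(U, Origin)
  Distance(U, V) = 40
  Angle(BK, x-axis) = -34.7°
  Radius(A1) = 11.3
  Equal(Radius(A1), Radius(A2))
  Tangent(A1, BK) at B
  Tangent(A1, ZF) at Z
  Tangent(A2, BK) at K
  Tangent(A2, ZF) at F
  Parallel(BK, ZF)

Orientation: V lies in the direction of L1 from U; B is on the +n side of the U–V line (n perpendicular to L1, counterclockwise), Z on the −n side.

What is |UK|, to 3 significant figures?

41.6

Tangency of A1 to both parallel lines with radius 11.3 puts B and Z at U ± 11.3·n: B = (6.43, 9.29), Z = (-6.43, -9.29). Equal radii place K and F the same way about V: K = V + 11.3·n = (39.3, -13.5), F = V − 11.3·n = (26.5, -32.1). Then |UK| = |K − U| = 41.6.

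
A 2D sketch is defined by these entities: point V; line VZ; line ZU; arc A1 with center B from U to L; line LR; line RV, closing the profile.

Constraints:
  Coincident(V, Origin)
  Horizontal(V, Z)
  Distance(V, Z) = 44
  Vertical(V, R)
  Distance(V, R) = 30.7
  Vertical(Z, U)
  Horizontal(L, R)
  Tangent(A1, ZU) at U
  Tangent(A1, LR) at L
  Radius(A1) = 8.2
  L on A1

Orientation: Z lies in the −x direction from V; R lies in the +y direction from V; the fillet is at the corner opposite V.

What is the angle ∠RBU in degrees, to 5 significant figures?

167.10°

V is at the origin; VZ is horizontal with |VZ| = 44.0 and Z on the −x side, so Z = (-44.000, 0.0000). VR is vertical with |VR| = 30.7 and R on the +y side, so R = (0.0000, 30.700). The virtual corner opposite V is at (-44.000, 30.700). Tangency of A1 to ZU means the radius BU is perpendicular to ZU and tangency of A1 to LR means the radius BL is perpendicular to LR, with radius 8.2, so the center B sits 8.2 in from both sides at B = (-35.800, 22.500). That places the tangent points at U = (-44.000, 22.500) on ZU and L = (-35.800, 30.700) on LR. Then cos ∠RBU = BR·BU / (|BR||BU|), giving 167.10°.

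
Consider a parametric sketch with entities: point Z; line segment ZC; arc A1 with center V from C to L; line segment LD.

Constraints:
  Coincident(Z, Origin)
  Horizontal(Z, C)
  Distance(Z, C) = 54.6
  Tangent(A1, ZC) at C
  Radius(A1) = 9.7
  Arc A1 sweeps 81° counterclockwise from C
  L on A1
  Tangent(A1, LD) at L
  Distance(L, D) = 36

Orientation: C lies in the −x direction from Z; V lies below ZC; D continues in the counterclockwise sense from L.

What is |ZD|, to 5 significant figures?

82.383

Z is at the origin; Z and C share the same y with |ZC| = 54.6 and C on the −x side, so C = (-54.600, 0.0000). A1 meets ZC tangentially, so VC is at right angles to ZC, so V = C + (0, -9.7) = (-54.600, -9.7000). On A1, C sits at bearing 90° from V; an 81° counterclockwise sweep puts L at bearing 171°, so L = V + 9.7·(cos 171°, sin 171°) = (-64.181, -8.1826). Tangency of A1 to LD means the radius VL is perpendicular to LD, so LD runs along (−sin 171°, cos 171°); with |LD| = 36.0, D = (-69.812, -43.739). Then |ZD| = |D − Z| = 82.383.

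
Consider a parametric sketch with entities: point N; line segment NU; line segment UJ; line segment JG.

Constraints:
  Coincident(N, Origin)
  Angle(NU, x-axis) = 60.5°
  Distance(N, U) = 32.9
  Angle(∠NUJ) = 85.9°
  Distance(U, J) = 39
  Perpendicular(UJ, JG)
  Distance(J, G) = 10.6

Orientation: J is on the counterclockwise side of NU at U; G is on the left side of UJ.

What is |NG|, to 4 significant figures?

42.86

∠NUJ = 85.9°, so UJ runs at 60.5° + (180° − 85.9°) = 154.6° from the x-axis; with |UJ| = 39.0, J = U + 39.0·(cos 154.6°, sin 154.6°) = (-19.03, 45.36). UJ is perpendicular to JG; with |JG| = 10.6 on the left of UJ, G = J + 10.6·(-0.4289, -0.9033) = (-23.58, 35.79). Then |NG| = |G − N| = 42.86.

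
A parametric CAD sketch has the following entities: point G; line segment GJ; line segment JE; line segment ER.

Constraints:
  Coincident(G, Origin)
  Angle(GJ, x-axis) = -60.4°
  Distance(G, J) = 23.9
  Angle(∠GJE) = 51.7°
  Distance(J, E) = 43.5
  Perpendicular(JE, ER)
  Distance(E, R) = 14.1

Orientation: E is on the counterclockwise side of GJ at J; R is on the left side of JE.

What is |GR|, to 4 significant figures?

29.06

∠GJE = 51.7°, so JE runs at -60.4° + (180° − 51.7°) = 67.90° from the x-axis; with |JE| = 43.5, E = J + 43.5·(cos 67.90°, sin 67.90°) = (28.17, 19.52). The perpendicularity gives ER at right angles to JE; with |ER| = 14.1 on the left of JE, R = E + 14.1·(-0.9265, 0.3762) = (15.11, 24.83). Then |GR| = |R − G| = 29.06.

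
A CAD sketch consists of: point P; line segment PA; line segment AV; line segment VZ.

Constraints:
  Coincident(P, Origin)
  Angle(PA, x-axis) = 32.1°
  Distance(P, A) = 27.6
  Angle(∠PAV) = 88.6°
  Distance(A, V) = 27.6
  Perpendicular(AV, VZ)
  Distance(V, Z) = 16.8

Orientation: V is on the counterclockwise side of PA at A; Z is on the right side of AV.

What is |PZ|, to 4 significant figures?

51.92

P is at the origin; PA runs at 32.1° with length 27.6, so A = 27.6·(cos 32.1°, sin 32.1°) = (23.38, 14.67). ∠PAV = 88.6°, so AV runs at 32.1° + (180° − 88.6°) = 123.5° from the x-axis; with |AV| = 27.6, V = A + 27.6·(cos 123.5°, sin 123.5°) = (8.147, 37.68). The perpendicularity gives VZ at right angles to AV; with |VZ| = 16.8 on the right of AV, Z = V + 16.8·(0.8339, 0.5519) = (22.16, 46.95). Then |PZ| = |Z − P| = 51.92.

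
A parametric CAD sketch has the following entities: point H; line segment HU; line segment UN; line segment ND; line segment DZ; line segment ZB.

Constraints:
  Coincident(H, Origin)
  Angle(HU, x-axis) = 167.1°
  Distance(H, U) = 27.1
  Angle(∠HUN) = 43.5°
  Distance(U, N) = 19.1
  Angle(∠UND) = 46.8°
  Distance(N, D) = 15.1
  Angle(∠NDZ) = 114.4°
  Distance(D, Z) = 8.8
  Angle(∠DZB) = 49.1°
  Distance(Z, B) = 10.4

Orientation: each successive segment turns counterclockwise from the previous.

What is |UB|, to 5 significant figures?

9.8560

∠NDZ = 114.4° gives DZ at 142.40° from the x-axis; with |DZ| = 8.8, Z = (-19.370, 10.212). ∠DZB = 49.1° gives ZB at -86.700° from the x-axis; with |ZB| = 10.4, B = (-18.772, -0.17115). Then |UB| = |B − U| = 9.8560.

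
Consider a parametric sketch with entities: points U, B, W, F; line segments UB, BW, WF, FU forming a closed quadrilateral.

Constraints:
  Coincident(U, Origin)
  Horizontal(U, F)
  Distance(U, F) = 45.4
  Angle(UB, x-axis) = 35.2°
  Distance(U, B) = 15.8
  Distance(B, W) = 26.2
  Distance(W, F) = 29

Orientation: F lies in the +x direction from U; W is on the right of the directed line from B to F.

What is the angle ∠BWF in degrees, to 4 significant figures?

75.17°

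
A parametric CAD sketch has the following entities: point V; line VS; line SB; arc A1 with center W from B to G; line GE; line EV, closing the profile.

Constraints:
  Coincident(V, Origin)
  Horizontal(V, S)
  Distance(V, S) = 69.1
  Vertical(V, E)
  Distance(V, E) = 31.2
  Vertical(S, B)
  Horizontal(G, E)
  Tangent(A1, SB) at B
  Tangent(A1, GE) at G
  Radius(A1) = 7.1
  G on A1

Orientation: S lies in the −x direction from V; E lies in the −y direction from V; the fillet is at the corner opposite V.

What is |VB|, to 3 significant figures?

73.2

The virtual corner opposite V is at (-69.1, -31.2). Tangency of A1 to SB means the radius WB is perpendicular to SB and A1 meets GE tangentially, so WG is at right angles to GE, with radius 7.1, so the center W sits 7.1 in from both sides at W = (-62.0, -24.1). That places the tangent points at B = (-69.1, -24.1) on SB and G = (-62.0, -31.2) on GE. Then |VB| = |B − V| = 73.2.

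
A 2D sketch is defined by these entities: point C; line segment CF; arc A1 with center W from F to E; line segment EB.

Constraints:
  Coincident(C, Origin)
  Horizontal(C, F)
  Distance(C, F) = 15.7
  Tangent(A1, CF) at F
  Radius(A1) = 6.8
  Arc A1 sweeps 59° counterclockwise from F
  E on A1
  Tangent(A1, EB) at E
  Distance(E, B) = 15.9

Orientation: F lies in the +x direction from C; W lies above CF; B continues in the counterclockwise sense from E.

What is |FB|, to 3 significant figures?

22.0

C is at the origin; CF is horizontal with |CF| = 15.7 and F on the +x side, so F = (15.7, 0.00). The tangent condition forces WF to be normal to CF, so W = F + (0, 6.8) = (15.7, 6.80). On A1, F sits at bearing -90° from W; a 59° counterclockwise sweep puts E at bearing -31°, so E = W + 6.8·(cos -31°, sin -31°) = (21.5, 3.30). The tangent condition forces WE to be normal to EB, so EB runs along (−sin -31°, cos -31°); with |EB| = 15.9, B = (29.7, 16.9). Then |FB| = |B − F| = 22.0.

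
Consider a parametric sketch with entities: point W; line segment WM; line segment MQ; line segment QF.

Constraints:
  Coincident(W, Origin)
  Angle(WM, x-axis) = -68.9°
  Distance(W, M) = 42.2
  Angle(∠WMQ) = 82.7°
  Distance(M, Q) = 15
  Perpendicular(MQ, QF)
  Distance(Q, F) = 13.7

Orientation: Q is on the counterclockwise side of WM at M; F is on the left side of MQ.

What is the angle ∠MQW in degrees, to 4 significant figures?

77.03°

W is at the origin; WM runs at -68.9° with length 42.2, so M = 42.2·(cos -68.9°, sin -68.9°) = (15.19, -39.37). ∠WMQ = 82.7°, so MQ runs at -68.9° + (180° − 82.7°) = 28.40° from the x-axis; with |MQ| = 15.0, Q = M + 15.0·(cos 28.40°, sin 28.40°) = (28.39, -32.24). Then cos ∠MQW = QM·QW / (|QM||QW|), giving 77.03°.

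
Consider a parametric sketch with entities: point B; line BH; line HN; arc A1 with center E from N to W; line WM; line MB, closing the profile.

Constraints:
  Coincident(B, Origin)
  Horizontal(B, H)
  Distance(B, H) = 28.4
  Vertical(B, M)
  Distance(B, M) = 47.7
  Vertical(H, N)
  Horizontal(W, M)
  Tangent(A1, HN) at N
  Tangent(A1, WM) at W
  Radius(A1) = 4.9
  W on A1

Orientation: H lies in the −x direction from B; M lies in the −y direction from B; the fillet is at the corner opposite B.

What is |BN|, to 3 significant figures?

51.4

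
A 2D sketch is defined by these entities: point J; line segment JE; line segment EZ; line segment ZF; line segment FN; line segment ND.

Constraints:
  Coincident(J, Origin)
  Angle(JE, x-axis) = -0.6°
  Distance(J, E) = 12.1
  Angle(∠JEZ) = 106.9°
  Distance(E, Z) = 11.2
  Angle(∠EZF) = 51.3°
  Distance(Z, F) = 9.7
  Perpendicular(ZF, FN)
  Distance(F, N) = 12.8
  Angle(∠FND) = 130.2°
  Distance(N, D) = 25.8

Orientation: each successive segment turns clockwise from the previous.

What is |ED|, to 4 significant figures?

26.80

ZF is perpendicular to FN, so FN runs at 67.60°; with |FN| = 12.8, N = (11.15, 4.654). ∠FND = 130.2° gives ND at 17.80° from the x-axis; with |ND| = 25.8, D = (35.72, 12.54). Then |ED| = |D − E| = 26.80.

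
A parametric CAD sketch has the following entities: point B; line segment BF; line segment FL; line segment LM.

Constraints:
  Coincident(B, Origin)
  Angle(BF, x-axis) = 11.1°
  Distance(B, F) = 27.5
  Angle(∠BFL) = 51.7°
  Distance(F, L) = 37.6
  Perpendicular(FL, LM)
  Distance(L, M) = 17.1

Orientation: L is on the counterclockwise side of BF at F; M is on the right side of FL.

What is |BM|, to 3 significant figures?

43.8

∠BFL = 51.7°, so FL runs at 11.1° + (180° − 51.7°) = 139° from the x-axis; with |FL| = 37.6, L = F + 37.6·(cos 139°, sin 139°) = (-1.56, 29.8). FL is perpendicular to LM; with |LM| = 17.1 on the right of FL, M = L + 17.1·(0.651, 0.759) = (9.57, 42.7). Then |BM| = |M − B| = 43.8.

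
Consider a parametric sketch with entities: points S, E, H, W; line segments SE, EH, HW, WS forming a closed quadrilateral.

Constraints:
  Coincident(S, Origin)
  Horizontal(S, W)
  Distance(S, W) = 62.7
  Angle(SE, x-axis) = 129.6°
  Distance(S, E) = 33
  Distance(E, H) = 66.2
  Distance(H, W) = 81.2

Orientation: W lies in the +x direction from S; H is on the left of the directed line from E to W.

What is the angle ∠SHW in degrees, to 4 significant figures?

46.68°

Checks: S.y = 0.00, W.y = 0.00 ✓; |EH| = 66.20 ✓; |HW| = 81.20 ✓.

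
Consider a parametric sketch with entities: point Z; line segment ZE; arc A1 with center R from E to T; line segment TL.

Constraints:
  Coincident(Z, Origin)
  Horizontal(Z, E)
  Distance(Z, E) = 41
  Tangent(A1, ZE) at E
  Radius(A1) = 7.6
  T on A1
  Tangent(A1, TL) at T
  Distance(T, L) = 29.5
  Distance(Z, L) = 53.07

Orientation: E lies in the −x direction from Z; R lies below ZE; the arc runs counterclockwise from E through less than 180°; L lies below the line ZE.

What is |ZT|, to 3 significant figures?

49.2

Z is at the origin; Z and E share the same y with |ZE| = 41.0 and E on the −x side, so E = (-41.0, 0.00). A1 meets ZE tangentially, so RE is at right angles to ZE, so R = E + (0, -7.6) = (-41.0, -7.60). Since RT ⟂ TL (tangency), |RL| = √(7.6² + 29.5²) = 30.5 regardless of where T sits on A1. So L lies on both circle(Z, 53.07) and circle(R, 30.5); the below-ZE intersection is L = (-37.2, -37.8). T is the foot of the tangent from L: T = (-48.1, -10.4).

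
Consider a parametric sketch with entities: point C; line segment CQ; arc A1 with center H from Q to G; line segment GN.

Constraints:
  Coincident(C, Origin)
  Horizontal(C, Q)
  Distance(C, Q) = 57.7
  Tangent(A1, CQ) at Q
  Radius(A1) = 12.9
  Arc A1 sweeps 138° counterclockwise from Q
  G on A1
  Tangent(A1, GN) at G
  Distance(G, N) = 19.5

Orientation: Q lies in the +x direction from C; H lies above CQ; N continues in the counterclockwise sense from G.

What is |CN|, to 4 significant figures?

62.85

C is at the origin; CQ is horizontal with |CQ| = 57.7 and Q on the +x side, so Q = (57.70, 0.000). The tangent condition forces HQ to be normal to CQ, so H = Q + (0, 12.9) = (57.70, 12.90). On A1, Q sits at bearing -90° from H; a 138° counterclockwise sweep puts G at bearing 48°, so G = H + 12.9·(cos 48°, sin 48°) = (66.33, 22.49). A1 meets GN tangentially, so HG is at right angles to GN, so GN runs along (−sin 48°, cos 48°); with |GN| = 19.5, N = (51.84, 35.53). Then |CN| = |N − C| = 62.85.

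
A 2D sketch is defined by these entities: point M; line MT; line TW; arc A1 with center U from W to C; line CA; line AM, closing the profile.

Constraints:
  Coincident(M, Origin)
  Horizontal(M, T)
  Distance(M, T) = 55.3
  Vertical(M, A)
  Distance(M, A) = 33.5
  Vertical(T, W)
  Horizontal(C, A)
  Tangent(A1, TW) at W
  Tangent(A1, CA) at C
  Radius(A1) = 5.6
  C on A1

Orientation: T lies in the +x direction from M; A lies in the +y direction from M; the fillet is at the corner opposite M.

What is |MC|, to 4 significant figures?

59.94

M is at the origin; M and T share the same y with |MT| = 55.3 and T on the +x side, so T = (55.30, 0.000). M and A share the same x with |MA| = 33.5 and A on the +y side, so A = (0.000, 33.50). The virtual corner opposite M is at (55.30, 33.50). The tangent condition forces UW to be normal to TW and since A1 is tangent to CA there, UC ⟂ CA, with radius 5.6, so the center U sits 5.6 in from both sides at U = (49.70, 27.90). That places the tangent points at W = (55.30, 27.90) on TW and C = (49.70, 33.50) on CA. Then |MC| = |C − M| = 59.94.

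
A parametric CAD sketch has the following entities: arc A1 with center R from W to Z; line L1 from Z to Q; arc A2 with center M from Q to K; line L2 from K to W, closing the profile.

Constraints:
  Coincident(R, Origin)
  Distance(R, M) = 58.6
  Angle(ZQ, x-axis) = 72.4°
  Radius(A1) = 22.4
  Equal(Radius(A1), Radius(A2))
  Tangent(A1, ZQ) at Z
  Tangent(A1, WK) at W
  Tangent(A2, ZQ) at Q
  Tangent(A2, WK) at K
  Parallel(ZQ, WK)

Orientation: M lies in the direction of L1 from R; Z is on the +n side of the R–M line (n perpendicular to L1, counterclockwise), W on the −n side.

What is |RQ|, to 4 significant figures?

62.74

The slot axis is L1's direction at 72.4°, so u = (cos 72.4°, sin 72.4°) = (0.3024, 0.9532) and n = (−sin 72.4°, cos 72.4°) = (-0.9532, 0.3024). R is at the origin and M lies 58.6 along u from R, so M = 58.6·u = (17.72, 55.86). Tangency of A1 to both parallel lines with radius 22.4 puts Z and W at R ± 22.4·n: Z = (-21.35, 6.773), W = (21.35, -6.773). Equal radii place Q and K the same way about M: Q = M + 22.4·n = (-3.633, 62.63), K = M − 22.4·n = (39.07, 49.08). Then |RQ| = |Q − R| = 62.74.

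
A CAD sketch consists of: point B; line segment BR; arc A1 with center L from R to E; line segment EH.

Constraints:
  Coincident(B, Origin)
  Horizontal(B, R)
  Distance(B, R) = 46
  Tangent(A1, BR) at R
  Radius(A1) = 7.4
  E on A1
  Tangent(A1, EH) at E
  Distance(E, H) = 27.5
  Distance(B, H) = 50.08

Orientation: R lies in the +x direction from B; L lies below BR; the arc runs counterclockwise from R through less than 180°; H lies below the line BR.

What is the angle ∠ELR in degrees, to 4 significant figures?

85.64°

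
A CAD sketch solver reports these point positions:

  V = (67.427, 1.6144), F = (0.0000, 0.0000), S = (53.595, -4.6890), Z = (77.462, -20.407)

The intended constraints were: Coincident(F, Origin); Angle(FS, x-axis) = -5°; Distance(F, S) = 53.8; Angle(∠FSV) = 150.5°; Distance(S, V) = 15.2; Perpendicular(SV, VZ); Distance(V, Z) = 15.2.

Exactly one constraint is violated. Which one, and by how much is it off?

Distance(V, Z) = 15.2 — off by 9.00.

F = (0.00, 0.00) ✓; FS at -5.000° ✓; |FS| = 53.80 ✓; ∠FSV = 150.5° ✓; |SV| = 15.20 ✓; ∠(SV, VZ) = 90.00° ✓; |VZ| = 24.20 ✗.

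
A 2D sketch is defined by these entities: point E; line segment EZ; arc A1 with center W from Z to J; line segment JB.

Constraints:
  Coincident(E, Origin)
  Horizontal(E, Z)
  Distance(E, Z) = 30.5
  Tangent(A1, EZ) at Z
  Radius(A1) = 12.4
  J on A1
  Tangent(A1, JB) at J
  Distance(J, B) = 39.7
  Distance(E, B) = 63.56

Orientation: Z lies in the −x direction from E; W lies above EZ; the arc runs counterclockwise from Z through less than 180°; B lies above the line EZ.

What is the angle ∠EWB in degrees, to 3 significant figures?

117°

E is at the origin; E and Z share the same y with |EZ| = 30.5 and Z on the −x side, so Z = (-30.5, 0.00). Tangency of A1 to EZ means the radius WZ is perpendicular to EZ, so W = Z + (0, 12.4) = (-30.5, 12.4). Since WJ ⟂ JB (tangency), |WB| = √(12.4² + 39.7²) = 41.6 regardless of where J sits on A1. So B lies on both circle(E, 63.56) and circle(W, 41.6); the above-EZ intersection is B = (-33.7, 53.9). J is the foot of the tangent from B: J = (-19.0, 17.0).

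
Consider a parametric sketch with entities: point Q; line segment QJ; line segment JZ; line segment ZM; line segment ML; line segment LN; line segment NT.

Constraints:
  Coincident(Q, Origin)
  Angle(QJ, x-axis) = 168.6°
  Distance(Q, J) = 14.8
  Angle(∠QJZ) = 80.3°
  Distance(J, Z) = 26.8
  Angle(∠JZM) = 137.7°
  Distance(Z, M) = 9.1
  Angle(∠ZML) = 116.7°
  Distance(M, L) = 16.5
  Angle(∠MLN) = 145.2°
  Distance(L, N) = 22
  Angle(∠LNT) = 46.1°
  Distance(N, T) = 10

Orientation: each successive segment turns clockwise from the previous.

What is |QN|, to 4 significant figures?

23.52

Q is at the origin; QJ runs at 168.6° with length 14.8, so J = (-14.51, 2.925). ∠QJZ = 80.3° gives JZ at 68.90° from the x-axis; with |JZ| = 26.8, Z = (-4.860, 27.93). ∠JZM = 137.7° gives ZM at 26.60° from the x-axis; with |ZM| = 9.1, M = (3.277, 32.00). ∠ZML = 116.7° gives ML at -36.70° from the x-axis; with |ML| = 16.5, L = (16.51, 22.14). ∠MLN = 145.2° gives LN at -71.50° from the x-axis; with |LN| = 22.0, N = (23.49, 1.279). Then |QN| = |N − Q| = 23.52.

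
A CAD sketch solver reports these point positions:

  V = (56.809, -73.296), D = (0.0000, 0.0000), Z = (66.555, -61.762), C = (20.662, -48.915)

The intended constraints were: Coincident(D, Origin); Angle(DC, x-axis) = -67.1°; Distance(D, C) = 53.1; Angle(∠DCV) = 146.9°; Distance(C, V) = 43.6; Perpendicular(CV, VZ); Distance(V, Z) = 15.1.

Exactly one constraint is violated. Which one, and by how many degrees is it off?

Perpendicular(CV, VZ) — off by 6.20°.

D = (0.00, 0.00) ✓; DC at -67.10° ✓; |DC| = 53.10 ✓; ∠DCV = 146.9° ✓; |CV| = 43.60 ✓; ∠(CV, VZ) = 83.80° ✗; |VZ| = 15.10 ✓.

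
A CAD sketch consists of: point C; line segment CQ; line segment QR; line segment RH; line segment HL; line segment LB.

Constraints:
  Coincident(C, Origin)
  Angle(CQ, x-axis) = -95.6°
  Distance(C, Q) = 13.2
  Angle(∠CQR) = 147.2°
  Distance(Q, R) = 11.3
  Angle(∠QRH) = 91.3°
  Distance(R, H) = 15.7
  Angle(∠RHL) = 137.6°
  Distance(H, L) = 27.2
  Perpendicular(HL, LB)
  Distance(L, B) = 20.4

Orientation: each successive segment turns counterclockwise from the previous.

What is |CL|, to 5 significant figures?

29.448

C is at the origin; CQ runs at -95.6° with length 13.2, so Q = (-1.2881, -13.137). ∠CQR = 147.2° gives QR at -62.800° from the x-axis; with |QR| = 11.3, R = (3.8771, -23.187). ∠QRH = 91.3° gives RH at 25.900° from the x-axis; with |RH| = 15.7, H = (18.000, -16.330). ∠RHL = 137.6° gives HL at 68.300° from the x-axis; with |HL| = 27.2, L = (28.057, 8.9428). Then |CL| = |L − C| = 29.448.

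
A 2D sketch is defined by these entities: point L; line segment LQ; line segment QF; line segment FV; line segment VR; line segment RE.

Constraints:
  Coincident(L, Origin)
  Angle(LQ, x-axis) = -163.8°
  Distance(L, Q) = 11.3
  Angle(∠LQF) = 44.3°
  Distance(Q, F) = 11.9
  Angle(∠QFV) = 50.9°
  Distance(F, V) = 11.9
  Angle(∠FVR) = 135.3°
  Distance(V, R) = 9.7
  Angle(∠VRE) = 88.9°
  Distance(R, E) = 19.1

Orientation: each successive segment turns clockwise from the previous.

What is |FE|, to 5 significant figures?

20.775

∠FVR = 135.3° gives VR at -113.30° from the x-axis; with |VR| = 9.7, R = (-4.4862, -12.784). ∠VRE = 88.9° gives RE at 155.60° from the x-axis; with |RE| = 19.1, E = (-21.880, -4.8936). Then |FE| = |E − F| = 20.775.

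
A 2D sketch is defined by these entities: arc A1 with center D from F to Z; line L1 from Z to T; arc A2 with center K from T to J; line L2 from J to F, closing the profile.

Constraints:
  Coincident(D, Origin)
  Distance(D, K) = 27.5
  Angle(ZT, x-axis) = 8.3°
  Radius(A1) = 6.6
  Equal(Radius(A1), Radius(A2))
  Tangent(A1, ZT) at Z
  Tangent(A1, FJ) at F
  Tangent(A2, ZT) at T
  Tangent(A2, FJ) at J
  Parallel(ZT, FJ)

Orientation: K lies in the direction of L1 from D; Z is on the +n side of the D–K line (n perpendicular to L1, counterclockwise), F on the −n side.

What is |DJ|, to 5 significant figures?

28.281

The slot axis is L1's direction at 8.3°, so u = (cos 8.3°, sin 8.3°) = (0.98953, 0.14436) and n = (−sin 8.3°, cos 8.3°) = (-0.14436, 0.98953). D is at the origin and K lies 27.5 along u from D, so K = 27.5·u = (27.212, 3.9698). Tangency of A1 to both parallel lines with radius 6.6 puts Z and F at D ± 6.6·n: Z = (-0.95275, 6.5309), F = (0.95275, -6.5309). Equal radii place T and J the same way about K: T = K + 6.6·n = (26.259, 10.501), J = K − 6.6·n = (28.165, -2.5611). Then |DJ| = |J − D| = 28.281.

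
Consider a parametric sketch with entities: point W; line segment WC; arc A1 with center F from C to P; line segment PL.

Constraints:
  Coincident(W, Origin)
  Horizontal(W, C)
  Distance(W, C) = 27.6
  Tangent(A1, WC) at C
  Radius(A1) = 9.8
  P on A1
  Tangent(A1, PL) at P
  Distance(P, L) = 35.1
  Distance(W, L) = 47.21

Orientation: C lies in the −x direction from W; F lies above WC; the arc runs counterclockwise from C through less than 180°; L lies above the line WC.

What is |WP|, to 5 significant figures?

20.104

Checks: |FP| = 9.800 ✓; ∠(FP, PL) = 90.00° ✓; |PL| = 35.10 ✓; |WL| = 47.21 ✓.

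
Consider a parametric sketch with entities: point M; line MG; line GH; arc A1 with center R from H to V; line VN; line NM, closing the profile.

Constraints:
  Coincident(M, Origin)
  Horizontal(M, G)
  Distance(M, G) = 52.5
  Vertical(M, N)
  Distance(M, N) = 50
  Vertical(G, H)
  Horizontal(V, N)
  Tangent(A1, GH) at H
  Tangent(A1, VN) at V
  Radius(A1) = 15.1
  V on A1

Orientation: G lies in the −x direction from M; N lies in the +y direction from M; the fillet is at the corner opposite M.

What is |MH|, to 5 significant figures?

63.042

M is at the origin; MG is horizontal with |MG| = 52.5 and G on the −x side, so G = (-52.500, 0.0000). MN is vertical with |MN| = 50.0 and N on the +y side, so N = (0.0000, 50.000). The virtual corner opposite M is at (-52.500, 50.000). Since A1 is tangent to GH there, RH ⟂ GH and A1 meets VN tangentially, so RV is at right angles to VN, with radius 15.1, so the center R sits 15.1 in from both sides at R = (-37.400, 34.900). That places the tangent points at H = (-52.500, 34.900) on GH and V = (-37.400, 50.000) on VN. Then |MH| = |H − M| = 63.042.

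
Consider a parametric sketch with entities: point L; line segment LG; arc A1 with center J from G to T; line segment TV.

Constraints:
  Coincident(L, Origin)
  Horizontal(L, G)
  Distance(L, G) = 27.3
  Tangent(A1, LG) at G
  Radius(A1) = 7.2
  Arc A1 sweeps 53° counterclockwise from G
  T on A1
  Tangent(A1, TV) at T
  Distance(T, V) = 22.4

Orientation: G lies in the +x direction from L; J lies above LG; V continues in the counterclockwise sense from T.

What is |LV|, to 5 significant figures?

50.950

L is at the origin; L and G share the same y with |LG| = 27.3 and G on the +x side, so G = (27.300, 0.0000). A1 meets LG tangentially, so JG is at right angles to LG, so J = G + (0, 7.2) = (27.300, 7.2000). On A1, G sits at bearing -90° from J; a 53° counterclockwise sweep puts T at bearing -37°, so T = J + 7.2·(cos -37°, sin -37°) = (33.050, 2.8669). Since A1 is tangent to TV there, JT ⟂ TV, so TV runs along (−sin -37°, cos -37°); with |TV| = 22.4, V = (46.531, 20.756). Then |LV| = |V − L| = 50.950.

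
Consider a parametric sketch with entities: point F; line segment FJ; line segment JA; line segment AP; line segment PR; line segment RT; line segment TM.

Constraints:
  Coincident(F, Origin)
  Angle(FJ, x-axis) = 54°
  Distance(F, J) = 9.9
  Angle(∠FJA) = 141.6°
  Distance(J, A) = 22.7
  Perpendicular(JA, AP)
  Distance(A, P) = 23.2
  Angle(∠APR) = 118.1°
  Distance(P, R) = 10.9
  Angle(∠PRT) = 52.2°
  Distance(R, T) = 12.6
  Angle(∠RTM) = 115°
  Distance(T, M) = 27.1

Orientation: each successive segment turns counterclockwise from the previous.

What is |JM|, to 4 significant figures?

42.27

∠PRT = 52.2° gives RT at 12.10° from the x-axis; with |RT| = 12.6, T = (-10.72, 22.54). ∠RTM = 115.0° gives TM at 77.10° from the x-axis; with |TM| = 27.1, M = (-4.668, 48.95). Then |JM| = |M − J| = 42.27.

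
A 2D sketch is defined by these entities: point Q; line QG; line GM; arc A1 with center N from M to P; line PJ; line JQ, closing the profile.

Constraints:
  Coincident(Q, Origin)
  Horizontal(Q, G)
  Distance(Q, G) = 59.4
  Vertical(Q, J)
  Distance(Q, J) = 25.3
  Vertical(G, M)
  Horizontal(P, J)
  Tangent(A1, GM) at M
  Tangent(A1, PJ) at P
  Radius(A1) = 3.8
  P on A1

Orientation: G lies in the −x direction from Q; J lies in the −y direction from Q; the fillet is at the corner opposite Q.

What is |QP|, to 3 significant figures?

61.1

The virtual corner opposite Q is at (-59.4, -25.3). Since A1 is tangent to GM there, NM ⟂ GM and the tangent condition forces NP to be normal to PJ, with radius 3.8, so the center N sits 3.8 in from both sides at N = (-55.6, -21.5). That places the tangent points at M = (-59.4, -21.5) on GM and P = (-55.6, -25.3) on PJ. Then |QP| = |P − Q| = 61.1.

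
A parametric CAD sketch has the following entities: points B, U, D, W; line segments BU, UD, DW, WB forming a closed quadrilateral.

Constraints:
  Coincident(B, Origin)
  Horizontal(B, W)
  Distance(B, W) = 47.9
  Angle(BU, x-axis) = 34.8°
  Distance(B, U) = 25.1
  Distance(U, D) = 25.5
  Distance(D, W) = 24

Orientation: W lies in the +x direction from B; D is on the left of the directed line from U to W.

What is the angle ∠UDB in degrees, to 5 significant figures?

6.5256°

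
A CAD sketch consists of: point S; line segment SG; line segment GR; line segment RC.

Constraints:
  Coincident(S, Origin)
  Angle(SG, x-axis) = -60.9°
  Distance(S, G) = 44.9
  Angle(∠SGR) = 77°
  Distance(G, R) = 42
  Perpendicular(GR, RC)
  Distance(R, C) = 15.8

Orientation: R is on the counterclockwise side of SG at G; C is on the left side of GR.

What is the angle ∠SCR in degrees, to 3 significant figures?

131°

S is at the origin; SG runs at -60.9° with length 44.9, so G = 44.9·(cos -60.9°, sin -60.9°) = (21.8, -39.2). ∠SGR = 77.0°, so GR runs at -60.9° + (180° − 77.0°) = 42.1° from the x-axis; with |GR| = 42.0, R = G + 42.0·(cos 42.1°, sin 42.1°) = (53.0, -11.1). GR is perpendicular to RC; with |RC| = 15.8 on the left of GR, C = R + 15.8·(-0.670, 0.742) = (42.4, 0.649). Then cos ∠SCR = CS·CR / (|CS||CR|), giving 131°.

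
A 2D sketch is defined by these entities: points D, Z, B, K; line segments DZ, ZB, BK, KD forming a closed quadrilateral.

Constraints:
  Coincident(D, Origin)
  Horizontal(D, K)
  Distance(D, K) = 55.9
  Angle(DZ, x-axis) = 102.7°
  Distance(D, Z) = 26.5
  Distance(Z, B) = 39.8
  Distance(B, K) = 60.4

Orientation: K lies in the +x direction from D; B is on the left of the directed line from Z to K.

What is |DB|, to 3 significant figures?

57.1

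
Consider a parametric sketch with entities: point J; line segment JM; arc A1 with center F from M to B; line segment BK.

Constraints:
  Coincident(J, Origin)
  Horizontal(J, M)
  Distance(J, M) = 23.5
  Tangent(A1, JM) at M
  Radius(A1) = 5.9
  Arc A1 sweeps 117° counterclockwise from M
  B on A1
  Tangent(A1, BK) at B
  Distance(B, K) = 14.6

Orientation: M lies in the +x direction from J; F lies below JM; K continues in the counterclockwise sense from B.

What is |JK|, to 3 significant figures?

32.9

On A1, M sits at bearing 90° from F; a 117° counterclockwise sweep puts B at bearing 207°, so B = F + 5.9·(cos 207°, sin 207°) = (18.2, -8.58). Since A1 is tangent to BK there, FB ⟂ BK, so BK runs along (−sin 207°, cos 207°); with |BK| = 14.6, K = (24.9, -21.6). Then |JK| = |K − J| = 32.9.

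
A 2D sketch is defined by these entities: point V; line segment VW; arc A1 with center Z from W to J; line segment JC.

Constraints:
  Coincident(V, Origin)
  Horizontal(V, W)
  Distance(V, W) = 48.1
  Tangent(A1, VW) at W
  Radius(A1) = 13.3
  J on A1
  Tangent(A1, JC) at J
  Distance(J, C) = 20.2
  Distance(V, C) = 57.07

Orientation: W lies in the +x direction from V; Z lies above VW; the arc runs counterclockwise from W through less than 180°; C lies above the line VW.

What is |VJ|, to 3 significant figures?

61.9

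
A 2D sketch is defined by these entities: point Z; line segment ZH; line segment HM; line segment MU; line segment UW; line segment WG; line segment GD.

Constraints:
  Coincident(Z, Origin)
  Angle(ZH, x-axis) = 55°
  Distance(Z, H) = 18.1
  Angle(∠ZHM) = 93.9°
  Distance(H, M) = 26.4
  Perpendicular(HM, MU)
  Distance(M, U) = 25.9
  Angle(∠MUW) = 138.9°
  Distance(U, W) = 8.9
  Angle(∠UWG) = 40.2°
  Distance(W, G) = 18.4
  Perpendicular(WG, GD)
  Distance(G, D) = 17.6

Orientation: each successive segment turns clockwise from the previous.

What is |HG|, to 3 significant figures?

25.2

Z is at the origin; ZH runs at 55.0° with length 18.1, so H = (10.4, 14.8). ∠ZHM = 93.9° gives HM at -31.1° from the x-axis; with |HM| = 26.4, M = (33.0, 1.19). The perpendicularity gives MU at right angles to HM, so MU runs at -121°; with |MU| = 25.9, U = (19.6, -21.0). ∠MUW = 138.9° gives UW at -162° from the x-axis; with |UW| = 8.9, W = (11.1, -23.7). ∠UWG = 40.2° gives WG at 58.0° from the x-axis; with |WG| = 18.4, G = (20.9, -8.10). Then |HG| = |G − H| = 25.2.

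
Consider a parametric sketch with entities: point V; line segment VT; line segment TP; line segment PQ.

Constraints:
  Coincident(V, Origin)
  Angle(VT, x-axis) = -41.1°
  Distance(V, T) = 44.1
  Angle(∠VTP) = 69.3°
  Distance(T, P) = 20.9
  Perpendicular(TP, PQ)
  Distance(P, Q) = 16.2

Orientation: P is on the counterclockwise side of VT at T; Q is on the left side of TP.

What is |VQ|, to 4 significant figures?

25.61

∠VTP = 69.3°, so TP runs at -41.1° + (180° − 69.3°) = 69.60° from the x-axis; with |TP| = 20.9, P = T + 20.9·(cos 69.60°, sin 69.60°) = (40.52, -9.401). The perpendicularity gives PQ at right angles to TP; with |PQ| = 16.2 on the left of TP, Q = P + 16.2·(-0.9373, 0.3486) = (25.33, -3.754). Then |VQ| = |Q − V| = 25.61.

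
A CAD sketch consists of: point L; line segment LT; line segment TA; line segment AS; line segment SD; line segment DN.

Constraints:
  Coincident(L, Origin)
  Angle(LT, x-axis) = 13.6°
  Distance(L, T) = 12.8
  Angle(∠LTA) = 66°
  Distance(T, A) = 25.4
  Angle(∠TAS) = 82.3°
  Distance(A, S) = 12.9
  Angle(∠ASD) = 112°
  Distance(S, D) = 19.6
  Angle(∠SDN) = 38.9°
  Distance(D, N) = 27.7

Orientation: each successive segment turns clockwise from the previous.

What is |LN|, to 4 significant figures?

22.85

L is at the origin; LT runs at 13.6° with length 12.8, so T = (12.44, 3.010). ∠LTA = 66.0° gives TA at -100.4° from the x-axis; with |TA| = 25.4, A = (7.856, -21.97). ∠TAS = 82.3° gives AS at 161.9° from the x-axis; with |AS| = 12.9, S = (-4.406, -17.97). ∠ASD = 112.0° gives SD at 93.90° from the x-axis; with |SD| = 19.6, D = (-5.739, 1.589). ∠SDN = 38.9° gives DN at -47.20° from the x-axis; with |DN| = 27.7, N = (13.08, -18.73). Then |LN| = |N − L| = 22.85.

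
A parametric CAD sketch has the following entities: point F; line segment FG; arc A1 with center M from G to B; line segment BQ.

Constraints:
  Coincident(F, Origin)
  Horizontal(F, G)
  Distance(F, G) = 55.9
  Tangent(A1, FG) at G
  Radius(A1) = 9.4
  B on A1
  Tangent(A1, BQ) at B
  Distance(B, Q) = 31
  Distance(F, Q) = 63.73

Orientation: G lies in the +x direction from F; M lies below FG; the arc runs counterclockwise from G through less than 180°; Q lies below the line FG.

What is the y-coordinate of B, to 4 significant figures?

-10.09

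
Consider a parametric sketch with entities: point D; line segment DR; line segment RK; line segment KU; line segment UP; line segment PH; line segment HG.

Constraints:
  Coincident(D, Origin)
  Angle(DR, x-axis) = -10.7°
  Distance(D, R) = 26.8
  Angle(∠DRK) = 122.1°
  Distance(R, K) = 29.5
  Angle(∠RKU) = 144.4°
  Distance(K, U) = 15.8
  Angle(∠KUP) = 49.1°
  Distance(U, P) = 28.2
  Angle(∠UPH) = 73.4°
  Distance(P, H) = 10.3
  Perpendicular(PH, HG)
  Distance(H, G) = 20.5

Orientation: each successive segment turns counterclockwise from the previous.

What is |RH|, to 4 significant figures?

16.43

D is at the origin; DR runs at -10.7° with length 26.8, so R = (26.33, -4.976). ∠DRK = 122.1° gives RK at 47.20° from the x-axis; with |RK| = 29.5, K = (46.38, 16.67). ∠RKU = 144.4° gives KU at 82.80° from the x-axis; with |KU| = 15.8, U = (48.36, 32.34). ∠KUP = 49.1° gives UP at -146.3° from the x-axis; with |UP| = 28.2, P = (24.90, 16.70). ∠UPH = 73.4° gives PH at -39.70° from the x-axis; with |PH| = 10.3, H = (32.82, 10.12). Then |RH| = |H − R| = 16.43.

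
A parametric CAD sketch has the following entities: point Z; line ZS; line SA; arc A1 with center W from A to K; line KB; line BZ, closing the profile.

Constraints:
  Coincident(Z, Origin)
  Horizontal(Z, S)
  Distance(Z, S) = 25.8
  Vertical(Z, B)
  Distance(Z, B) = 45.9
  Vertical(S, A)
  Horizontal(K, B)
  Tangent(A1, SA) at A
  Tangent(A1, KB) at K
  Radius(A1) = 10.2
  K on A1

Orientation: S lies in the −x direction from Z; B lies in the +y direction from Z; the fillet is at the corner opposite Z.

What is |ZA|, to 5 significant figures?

44.047

The virtual corner opposite Z is at (-25.800, 45.900). Tangency of A1 to SA means the radius WA is perpendicular to SA and since A1 is tangent to KB there, WK ⟂ KB, with radius 10.2, so the center W sits 10.2 in from both sides at W = (-15.600, 35.700). That places the tangent points at A = (-25.800, 35.700) on SA and K = (-15.600, 45.900) on KB. Then |ZA| = |A − Z| = 44.047.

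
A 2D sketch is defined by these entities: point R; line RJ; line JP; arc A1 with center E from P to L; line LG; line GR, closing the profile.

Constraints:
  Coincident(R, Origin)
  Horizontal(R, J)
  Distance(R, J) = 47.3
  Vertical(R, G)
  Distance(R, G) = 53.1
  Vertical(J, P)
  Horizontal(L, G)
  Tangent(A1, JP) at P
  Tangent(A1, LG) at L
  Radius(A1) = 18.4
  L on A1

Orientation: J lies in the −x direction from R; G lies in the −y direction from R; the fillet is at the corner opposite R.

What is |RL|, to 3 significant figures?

60.5

R is at the origin; R and J share the same y with |RJ| = 47.3 and J on the −x side, so J = (-47.3, 0.00). R and G share the same x with |RG| = 53.1 and G on the −y side, so G = (0.00, -53.1). The virtual corner opposite R is at (-47.3, -53.1). Since A1 is tangent to JP there, EP ⟂ JP and since A1 is tangent to LG there, EL ⟂ LG, with radius 18.4, so the center E sits 18.4 in from both sides at E = (-28.9, -34.7). That places the tangent points at P = (-47.3, -34.7) on JP and L = (-28.9, -53.1) on LG. Then |RL| = |L − R| = 60.5.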